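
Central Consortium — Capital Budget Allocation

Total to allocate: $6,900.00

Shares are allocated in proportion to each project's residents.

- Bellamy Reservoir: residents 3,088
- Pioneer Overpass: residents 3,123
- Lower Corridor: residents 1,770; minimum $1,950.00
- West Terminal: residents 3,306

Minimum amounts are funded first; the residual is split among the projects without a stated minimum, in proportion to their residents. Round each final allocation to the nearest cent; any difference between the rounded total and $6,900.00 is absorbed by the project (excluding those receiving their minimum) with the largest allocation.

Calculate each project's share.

Bellamy Reservoir: $1,606.14 · Pioneer Overpass: $1,624.34 · Lower Corridor: $1,950.00 · West Terminal: $1,719.52

Fund the minimums — Lower Corridor $1,950.00. Remaining pool $4,950.00.
Remaining pool split over remaining residents 9,517: Bellamy Reservoir 1,606.1364 → $1,606.14; Pioneer Overpass 1,624.3407 → $1,624.34; West Terminal 1,719.5230 → $1,719.52.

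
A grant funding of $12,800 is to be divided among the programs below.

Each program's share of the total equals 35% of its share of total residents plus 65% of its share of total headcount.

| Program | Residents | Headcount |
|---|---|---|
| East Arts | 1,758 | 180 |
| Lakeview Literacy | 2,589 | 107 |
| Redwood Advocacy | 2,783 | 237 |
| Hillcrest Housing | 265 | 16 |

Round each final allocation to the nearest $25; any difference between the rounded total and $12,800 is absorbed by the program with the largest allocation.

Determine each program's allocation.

Residents total 7,395; headcount total 540.
Composite weights (35% residents + 65% headcount): East Arts 0.2999; Lakeview Literacy 0.2513; Redwood Advocacy 0.4170; Hillcrest Housing 0.0318.
Raw shares: East Arts 3,838.36; Lakeview Literacy 3,217.05; Redwood Advocacy 5,337.54; Hillcrest Housing 407.06.
Rounded to nearest $25: East Arts $3,850; Lakeview Literacy $3,225; Redwood Advocacy $5,350; Hillcrest Housing $400. Sum = $12,825.
Difference $12,800 − $12,825 = −$25 applied to largest allocation (Redwood Advocacy): Redwood Advocacy becomes $5,325.

East Arts: $3,850 | Lakeview Literacy: $3,225 | Redwood Advocacy: $5,325 | Hillcrest Housing: $400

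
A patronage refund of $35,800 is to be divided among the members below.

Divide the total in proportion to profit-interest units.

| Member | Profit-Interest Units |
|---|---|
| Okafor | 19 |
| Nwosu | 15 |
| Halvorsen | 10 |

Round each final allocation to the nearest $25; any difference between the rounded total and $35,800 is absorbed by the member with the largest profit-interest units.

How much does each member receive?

Okafor: $15,475 · Nwosu: $12,200 · Halvorsen: $8,125

Total profit-interest units = 19 + 15 + 10 = 44.
Pro-rata amounts: Okafor 15,459.09; Nwosu 12,204.55; Halvorsen 8,136.36.
Rounded to nearest $25: Okafor $15,450; Nwosu $12,200; Halvorsen $8,125. Sum = $35,775.
Difference $35,800 − $35,775 = +$25 applied to largest profit-interest units (Okafor): Okafor becomes $15,475.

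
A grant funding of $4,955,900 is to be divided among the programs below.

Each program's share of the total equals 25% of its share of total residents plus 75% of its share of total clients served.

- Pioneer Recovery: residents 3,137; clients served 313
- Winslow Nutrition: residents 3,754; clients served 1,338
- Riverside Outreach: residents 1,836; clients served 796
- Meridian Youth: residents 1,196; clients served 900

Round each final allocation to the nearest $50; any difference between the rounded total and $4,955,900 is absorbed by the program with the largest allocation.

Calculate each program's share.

Totals — residents 9,923, clients served 3,347.
Blended shares (25% residents + 75% clients served): Pioneer Recovery 0.1492; Winslow Nutrition 0.3944; Riverside Outreach 0.2246; Meridian Youth 0.2318.
Raw shares: Pioneer Recovery 739,276.53; Winslow Nutrition 1,954,601.94; Riverside Outreach 1,113,218.35; Meridian Youth 1,148,803.18.
Rounded to nearest $50: Pioneer Recovery $739,300; Winslow Nutrition $1,954,600; Riverside Outreach $1,113,200; Meridian Youth $1,148,800. Sum = $4,955,900.
Sum already equals the total — no adjustment.

Pioneer Recovery: $739,300 · Winslow Nutrition: $1,954,600 · Riverside Outreach: $1,113,200 · Meridian Youth: $1,148,800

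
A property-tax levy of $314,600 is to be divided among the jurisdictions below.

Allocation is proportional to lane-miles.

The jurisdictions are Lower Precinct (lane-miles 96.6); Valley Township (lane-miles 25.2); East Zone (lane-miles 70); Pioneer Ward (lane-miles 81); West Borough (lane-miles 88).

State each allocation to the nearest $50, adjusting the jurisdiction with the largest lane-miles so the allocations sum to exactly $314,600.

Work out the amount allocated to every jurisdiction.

Total lane-miles = 360.8.
Proportional shares: Lower Precinct 96.6/360.8 × $314,600 = 84,230.49; Valley Township 25.2/360.8 × $314,600 = 21,973.17; East Zone 70/360.8 × $314,600 = 61,036.59; Pioneer Ward 81/360.8 × $314,600 = 70,628.05; West Borough 88/360.8 × $314,600 = 76,731.71.
Rounded to nearest $50: Lower Precinct $84,250; Valley Township $21,950; East Zone $61,050; Pioneer Ward $70,650; West Borough $76,750. Sum = $314,650.
Difference $314,600 − $314,650 = −$50 applied to largest lane-miles (Lower Precinct): Lower Precinct becomes $84,200.

Lower Precinct: $84,200 | Valley Township: $21,950 | East Zone: $61,050 | Pioneer Ward: $70,650 | West Borough: $76,750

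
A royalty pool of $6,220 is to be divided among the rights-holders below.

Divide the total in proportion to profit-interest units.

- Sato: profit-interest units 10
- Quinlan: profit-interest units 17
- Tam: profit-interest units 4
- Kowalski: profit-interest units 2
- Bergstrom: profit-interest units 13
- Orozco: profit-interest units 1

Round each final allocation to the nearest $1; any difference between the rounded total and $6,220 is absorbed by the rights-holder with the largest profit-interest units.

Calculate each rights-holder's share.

Total profit-interest units = 47.
Unrounded shares: Sato 10/47 × $6,220 = 1,323.40; Quinlan 17/47 × $6,220 = 2,249.79; Tam 4/47 × $6,220 = 529.36; Kowalski 2/47 × $6,220 = 264.68; Bergstrom 13/47 × $6,220 = 1,720.43; Orozco 1/47 × $6,220 = 132.34.
Rounded to nearest $1: Sato $1,323; Quinlan $2,250; Tam $529; Kowalski $265; Bergstrom $1,720; Orozco $132. Sum = $6,219.
Difference $6,220 − $6,219 = +$1 applied to largest profit-interest units (Quinlan): Quinlan becomes $2,251.

Sato: $1,323; Quinlan: $2,251; Tam: $529; Kowalski: $265; Bergstrom: $1,720; Orozco: $132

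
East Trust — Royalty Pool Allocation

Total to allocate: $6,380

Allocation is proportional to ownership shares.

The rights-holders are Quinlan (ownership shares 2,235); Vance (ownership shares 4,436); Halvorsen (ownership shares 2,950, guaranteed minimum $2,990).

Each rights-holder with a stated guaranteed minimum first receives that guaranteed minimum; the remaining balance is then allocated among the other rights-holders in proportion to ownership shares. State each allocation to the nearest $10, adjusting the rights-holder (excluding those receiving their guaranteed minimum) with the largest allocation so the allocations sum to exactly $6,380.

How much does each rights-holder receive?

Quinlan: $1,140; Vance: $2,250; Halvorsen: $2,990

Fund the minimums — Halvorsen $2,990. Balance $3,390.
Balance split over remaining ownership shares 6,671: Quinlan 1,135.76 → $1,140; Vance 2,254.24 → $2,250.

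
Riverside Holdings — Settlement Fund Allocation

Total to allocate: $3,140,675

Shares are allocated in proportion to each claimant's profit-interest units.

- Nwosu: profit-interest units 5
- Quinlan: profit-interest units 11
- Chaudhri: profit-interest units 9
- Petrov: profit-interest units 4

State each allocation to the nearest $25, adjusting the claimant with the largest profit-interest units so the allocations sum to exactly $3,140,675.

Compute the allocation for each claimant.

Nwosu: $541,500; Quinlan: $1,191,275; Chaudhri: $974,700; Petrov: $433,200

Sum of profit-interest units: 5 + 11 + 9 + 4 = 29.
Raw shares: Nwosu 541,495.69; Quinlan 1,191,290.52; Chaudhri 974,692.24; Petrov 433,196.55.
At nearest $25: Nwosu $541,500; Quinlan $1,191,300; Chaudhri $974,700; Petrov $433,200. Sum = $3,140,700.
Difference $3,140,675 − $3,140,700 = −$25 applied to largest profit-interest units (Quinlan): Quinlan becomes $1,191,275.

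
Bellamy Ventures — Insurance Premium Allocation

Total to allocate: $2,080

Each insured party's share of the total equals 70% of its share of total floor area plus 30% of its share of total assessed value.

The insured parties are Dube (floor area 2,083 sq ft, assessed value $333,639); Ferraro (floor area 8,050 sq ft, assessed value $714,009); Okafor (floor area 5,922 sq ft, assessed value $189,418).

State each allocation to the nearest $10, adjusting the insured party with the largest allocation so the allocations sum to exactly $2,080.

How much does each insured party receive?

Totals — floor area 16,055, assessed value 1,237,066.
Blended shares (70% floor area + 30% assessed value): Dube 0.1717; Ferraro 0.5241; Okafor 0.3041.
Proportional shares: Dube 357.20; Ferraro 1,090.20; Okafor 632.60.
At nearest $10: Dube $360; Ferraro $1,090; Okafor $630. Sum = $2,080.
No rounding difference to absorb.

Dube: $360; Ferraro: $1,090; Okafor: $630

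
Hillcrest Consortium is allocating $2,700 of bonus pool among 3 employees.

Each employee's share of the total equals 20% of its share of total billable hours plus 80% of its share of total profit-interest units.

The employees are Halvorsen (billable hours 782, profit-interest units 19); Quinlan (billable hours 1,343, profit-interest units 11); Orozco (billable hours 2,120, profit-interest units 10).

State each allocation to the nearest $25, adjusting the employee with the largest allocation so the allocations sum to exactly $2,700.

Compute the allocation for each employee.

Halvorsen: $1,125 · Quinlan: $775 · Orozco: $800

Billable hours total 4,245; profit-interest units total 40.
Combined weights (20% billable hours + 80% profit-interest units): Halvorsen 0.4168; Quinlan 0.2833; Orozco 0.2999.
Proportional shares: Halvorsen 1,125.48; Quinlan 764.84; Orozco 809.68.
Rounded to nearest $25: Halvorsen $1,125; Quinlan $775; Orozco $800. Sum = $2,700.
No rounding difference to absorb.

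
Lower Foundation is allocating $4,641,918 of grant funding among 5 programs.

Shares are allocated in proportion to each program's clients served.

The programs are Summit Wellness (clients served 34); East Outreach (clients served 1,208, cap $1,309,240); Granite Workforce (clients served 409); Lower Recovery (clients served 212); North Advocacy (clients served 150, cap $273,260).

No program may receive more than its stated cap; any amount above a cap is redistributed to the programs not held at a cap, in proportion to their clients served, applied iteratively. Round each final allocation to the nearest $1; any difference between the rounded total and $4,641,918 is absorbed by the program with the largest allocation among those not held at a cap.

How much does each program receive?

Summit Wellness: $158,809; East Outreach: $1,309,240; Granite Workforce: $1,910,385; Lower Recovery: $990,224; North Advocacy: $273,260

Total clients served = 2,013.
Pro-rata shares before constraints: Summit Wellness 78,402.99; East Outreach 2,785,611.99; Granite Workforce 943,141.81; Lower Recovery 488,865.68; North Advocacy 345,895.53.
Held at cap: East Outreach ($1,309,240), North Advocacy ($273,260); balance $3,059,418 reallocated over remaining clients served 655.
Redistributed shares: Summit Wellness 158,809.48 → $158,809; Granite Workforce 1,910,384.67 → $1,910,385; Lower Recovery 990,223.84 → $990,224.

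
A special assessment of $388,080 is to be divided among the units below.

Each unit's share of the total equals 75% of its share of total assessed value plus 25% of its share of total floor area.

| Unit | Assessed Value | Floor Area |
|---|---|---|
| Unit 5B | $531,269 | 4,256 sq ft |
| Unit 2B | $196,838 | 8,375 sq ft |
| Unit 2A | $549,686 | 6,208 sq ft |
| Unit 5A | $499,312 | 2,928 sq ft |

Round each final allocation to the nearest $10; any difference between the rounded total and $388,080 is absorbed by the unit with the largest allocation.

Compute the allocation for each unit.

Unit 5B: $105,980 | Unit 2B: $69,570 | Unit 2A: $117,700 | Unit 5A: $94,830

Totals — assessed value 1,777,105, floor area 21,767.
Composite weights (75% assessed value + 25% floor area): Unit 5B 0.2731; Unit 2B 0.1793; Unit 2A 0.3033; Unit 5A 0.2444.
Unrounded shares: Unit 5B 105,982.82; Unit 2B 69,567.86; Unit 2A 117,699.68; Unit 5A 94,829.63.
Rounded to nearest $10: Unit 5B $105,980; Unit 2B $69,570; Unit 2A $117,700; Unit 5A $94,830. Sum = $388,080.
Rounded total matches; no reconciliation needed.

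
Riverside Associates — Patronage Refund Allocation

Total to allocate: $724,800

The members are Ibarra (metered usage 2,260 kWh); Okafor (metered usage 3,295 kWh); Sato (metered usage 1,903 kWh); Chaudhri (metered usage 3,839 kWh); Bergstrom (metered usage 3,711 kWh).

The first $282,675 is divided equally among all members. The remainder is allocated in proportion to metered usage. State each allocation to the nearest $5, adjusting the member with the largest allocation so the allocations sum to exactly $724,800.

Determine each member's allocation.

Equal tier: $282,675 ÷ 5 = $56,535 apiece.
Remainder $442,125 by metered usage (total 15,008): Ibarra 66,577.99 → $66,580; Okafor 97,068.36 → $97,070; Sato 56,061.03 → $56,060; Chaudhri 113,094.21 → $113,095; Bergstrom 109,323.42 → $109,325.
Rounding difference −$5 on remainder applied to Chaudhri.
Totals: Ibarra $56,535 + $66,580 = $123,115; Okafor $56,535 + $97,070 = $153,605; Sato $56,535 + $56,060 = $112,595; Chaudhri $56,535 + $113,090 = $169,625; Bergstrom $56,535 + $109,325 = $165,860.

Ibarra: $123,115 · Okafor: $153,605 · Sato: $112,595 · Chaudhri: $169,625 · Bergstrom: $165,860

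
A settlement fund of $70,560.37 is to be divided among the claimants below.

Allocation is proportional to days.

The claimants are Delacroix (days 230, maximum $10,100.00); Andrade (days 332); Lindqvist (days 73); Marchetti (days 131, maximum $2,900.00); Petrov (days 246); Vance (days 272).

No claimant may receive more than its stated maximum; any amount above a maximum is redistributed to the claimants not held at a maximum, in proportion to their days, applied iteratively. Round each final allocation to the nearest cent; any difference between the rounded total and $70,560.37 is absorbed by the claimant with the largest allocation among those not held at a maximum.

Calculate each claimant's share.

Delacroix: $10,100.00 | Andrade: $20,704.26 | Lindqvist: $4,552.45 | Marchetti: $2,900.00 | Petrov: $15,341.12 | Vance: $16,962.54

Sum of days: 1,284.
Pro-rata shares before constraints: Delacroix 12,639.3186; Andrade 18,244.5817; Lindqvist 4,011.6098; Marchetti 7,198.9163; Petrov 13,518.5756; Vance 14,947.3681.
Capped: Delacroix ($10,100.00), Marchetti ($2,900.00); balance $57,560.37 reallocated over remaining days 923.
Remaining shares: Andrade 20,704.2718 → $20,704.27; Lindqvist 4,552.4453 → $4,552.45; Petrov 15,341.1170 → $15,341.12; Vance 16,962.5359 → $16,962.54.
Rounding difference −$0.01 applied to Andrade → $20,704.26.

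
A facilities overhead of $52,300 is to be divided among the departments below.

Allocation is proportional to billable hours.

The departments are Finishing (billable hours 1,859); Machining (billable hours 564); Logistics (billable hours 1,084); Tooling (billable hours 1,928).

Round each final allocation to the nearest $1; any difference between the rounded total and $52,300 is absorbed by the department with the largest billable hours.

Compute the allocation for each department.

Combined billable hours = 1,859 + 564 + 1,084 + 1,928 = 5,435.
Pro-rata amounts: Finishing 17,888.81; Machining 5,427.27; Logistics 10,431.13; Tooling 18,552.79.
At nearest $1: Finishing $17,889; Machining $5,427; Logistics $10,431; Tooling $18,553. Sum = $52,300.
Sum already equals the total — no adjustment.

Finishing: $17,889 · Machining: $5,427 · Logistics: $10,431 · Tooling: $18,553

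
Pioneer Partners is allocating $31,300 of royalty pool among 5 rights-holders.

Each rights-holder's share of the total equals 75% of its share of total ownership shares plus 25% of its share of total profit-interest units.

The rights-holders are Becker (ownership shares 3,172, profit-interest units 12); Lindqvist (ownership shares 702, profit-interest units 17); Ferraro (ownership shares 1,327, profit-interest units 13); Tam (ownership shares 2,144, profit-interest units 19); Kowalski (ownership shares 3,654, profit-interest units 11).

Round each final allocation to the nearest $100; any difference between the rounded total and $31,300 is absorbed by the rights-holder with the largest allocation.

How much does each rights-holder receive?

Becker: $8,100; Lindqvist: $3,300; Ferraro: $4,200; Tam: $6,600; Kowalski: $9,100

Totals — ownership shares 10,999, profit-interest units 72.
Composite weights (75% ownership shares + 25% profit-interest units): Becker 0.2580; Lindqvist 0.1069; Ferraro 0.1356; Tam 0.2122; Kowalski 0.2874.
Pro-rata amounts: Becker 8,074.12; Lindqvist 3,345.84; Ferraro 4,245.04; Tam 6,640.84; Kowalski 8,994.16.
Rounded to nearest $100: Becker $8,100; Lindqvist $3,300; Ferraro $4,200; Tam $6,600; Kowalski $9,000. Sum = $31,200.
Difference $31,300 − $31,200 = +$100 applied to largest allocation (Kowalski): Kowalski becomes $9,100.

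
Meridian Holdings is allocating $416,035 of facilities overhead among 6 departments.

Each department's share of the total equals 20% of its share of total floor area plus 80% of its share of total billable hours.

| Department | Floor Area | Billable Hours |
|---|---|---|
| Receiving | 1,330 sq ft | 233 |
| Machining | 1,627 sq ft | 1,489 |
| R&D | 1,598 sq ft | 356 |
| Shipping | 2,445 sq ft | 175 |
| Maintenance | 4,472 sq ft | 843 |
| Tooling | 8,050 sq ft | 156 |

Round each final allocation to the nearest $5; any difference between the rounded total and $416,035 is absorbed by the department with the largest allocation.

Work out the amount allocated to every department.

Totals — floor area 19,522, billable hours 3,252.
Composite weights (20% floor area + 80% billable hours): Receiving 0.0709; Machining 0.3830; R&D 0.1039; Shipping 0.0681; Maintenance 0.2532; Tooling 0.1208.
Proportional shares: Receiving 29,515.28; Machining 159,327.28; R&D 43,246.07; Shipping 28,331.61; Maintenance 105,338.00; Tooling 50,276.77.
At nearest $5: Receiving $29,515; Machining $159,325; R&D $43,245; Shipping $28,330; Maintenance $105,340; Tooling $50,275. Sum = $416,030.
Difference $416,035 − $416,030 = +$5 applied to largest allocation (Machining): Machining becomes $159,330.

Receiving: $29,515 | Machining: $159,330 | R&D: $43,245 | Shipping: $28,330 | Maintenance: $105,340 | Tooling: $50,275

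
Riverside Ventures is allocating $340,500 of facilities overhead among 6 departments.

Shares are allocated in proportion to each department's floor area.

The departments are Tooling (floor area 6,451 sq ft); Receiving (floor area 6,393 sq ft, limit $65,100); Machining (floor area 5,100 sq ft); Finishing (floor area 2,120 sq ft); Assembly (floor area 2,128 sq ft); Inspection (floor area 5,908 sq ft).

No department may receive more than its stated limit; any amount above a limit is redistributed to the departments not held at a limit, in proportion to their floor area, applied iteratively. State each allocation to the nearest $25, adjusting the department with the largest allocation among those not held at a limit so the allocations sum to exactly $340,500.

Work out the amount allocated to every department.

Sum of floor area: 28,100.
Unconstrained shares: Tooling 78,169.59; Receiving 77,466.78; Machining 61,798.93; Finishing 25,688.97; Assembly 25,785.91; Inspection 71,589.82.
Held at cap: Receiving ($65,100); remaining pool $275,400 reallocated over remaining floor area 21,707.
Shares after redistribution: Tooling 81,844.82 → $81,850; Machining 64,704.47 → $64,700; Finishing 26,896.76 → $26,900; Assembly 26,998.26 → $27,000; Inspection 74,955.69 → $74,950.

Tooling: $81,850 | Receiving: $65,100 | Machining: $64,700 | Finishing: $26,900 | Assembly: $27,000 | Inspection: $74,950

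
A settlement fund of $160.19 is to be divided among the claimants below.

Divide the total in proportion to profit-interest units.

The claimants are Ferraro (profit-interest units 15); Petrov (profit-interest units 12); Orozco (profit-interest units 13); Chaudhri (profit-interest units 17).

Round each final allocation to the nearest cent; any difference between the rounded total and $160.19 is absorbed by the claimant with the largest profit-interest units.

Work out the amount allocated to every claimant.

Ferraro: $42.16 | Petrov: $33.72 | Orozco: $36.53 | Chaudhri: $47.78

Sum of profit-interest units: 15 + 12 + 13 + 17 = 57.
Raw shares: Ferraro 42.1553; Petrov 33.7242; Orozco 36.5346; Chaudhri 47.7760.
After rounding (cent): Ferraro $42.16; Petrov $33.72; Orozco $36.53; Chaudhri $47.78. Sum = $160.19.
No rounding difference to absorb.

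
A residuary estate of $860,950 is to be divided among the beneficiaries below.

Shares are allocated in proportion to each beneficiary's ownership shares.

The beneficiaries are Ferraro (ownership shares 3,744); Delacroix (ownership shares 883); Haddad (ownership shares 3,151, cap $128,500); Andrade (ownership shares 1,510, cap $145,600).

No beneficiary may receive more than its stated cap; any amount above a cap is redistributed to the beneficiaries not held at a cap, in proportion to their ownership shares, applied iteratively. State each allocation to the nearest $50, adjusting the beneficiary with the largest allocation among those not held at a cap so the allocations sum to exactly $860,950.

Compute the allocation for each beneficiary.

Ferraro: $474,850; Delacroix: $112,000; Haddad: $128,500; Andrade: $145,600

Ownership shares total: 9,288.
Unconstrained shares: Ferraro 347,049.61; Delacroix 81,849.57; Haddad 292,081.55; Andrade 139,969.26.
Cap binds for Haddad ($128,500); residual $732,450 reallocated over remaining ownership shares 6,137.
Cap binds for Andrade ($145,600); residual $586,850 reallocated over remaining ownership shares 4,627.
Remaining shares: Ferraro 474,857.66 → $474,850; Delacroix 111,992.34 → $112,000.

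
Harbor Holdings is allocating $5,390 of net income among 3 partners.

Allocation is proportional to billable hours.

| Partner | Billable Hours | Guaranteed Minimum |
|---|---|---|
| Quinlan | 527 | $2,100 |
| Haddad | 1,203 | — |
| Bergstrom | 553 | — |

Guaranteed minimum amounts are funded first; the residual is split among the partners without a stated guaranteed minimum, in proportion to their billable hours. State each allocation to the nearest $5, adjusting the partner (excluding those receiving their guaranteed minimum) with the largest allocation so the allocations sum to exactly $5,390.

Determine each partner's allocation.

Fund the minimums — Quinlan $2,100. Residual $3,290.
Residual split over remaining billable hours 1,756: Haddad 2,253.91 → $2,255; Bergstrom 1,036.09 → $1,035.

Quinlan: $2,100; Haddad: $2,255; Bergstrom: $1,035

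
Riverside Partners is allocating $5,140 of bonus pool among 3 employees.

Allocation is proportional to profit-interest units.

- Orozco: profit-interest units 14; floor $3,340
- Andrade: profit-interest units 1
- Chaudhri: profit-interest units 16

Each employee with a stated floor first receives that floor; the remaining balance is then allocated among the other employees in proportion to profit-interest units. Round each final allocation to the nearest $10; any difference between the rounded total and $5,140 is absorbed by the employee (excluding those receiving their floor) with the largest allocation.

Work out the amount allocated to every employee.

Orozco: $3,340 | Andrade: $110 | Chaudhri: $1,690

Guaranteed amounts: Orozco $3,340. Residual $1,800.
Residual split over remaining profit-interest units 17: Andrade 105.88 → $110; Chaudhri 1,694.12 → $1,690.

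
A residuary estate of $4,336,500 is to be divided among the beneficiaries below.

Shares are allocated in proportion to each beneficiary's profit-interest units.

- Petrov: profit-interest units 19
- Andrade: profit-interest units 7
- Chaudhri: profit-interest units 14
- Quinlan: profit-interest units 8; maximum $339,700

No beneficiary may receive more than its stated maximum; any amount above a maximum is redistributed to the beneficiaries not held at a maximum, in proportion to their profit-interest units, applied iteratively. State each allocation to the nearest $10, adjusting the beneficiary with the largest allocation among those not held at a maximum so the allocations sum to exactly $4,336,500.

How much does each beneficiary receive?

Petrov: $1,898,480; Andrade: $699,440; Chaudhri: $1,398,880; Quinlan: $339,700

Sum of profit-interest units: 48.
Unconstrained shares: Petrov 1,716,531.25; Andrade 632,406.25; Chaudhri 1,264,812.50; Quinlan 722,750.00.
Held at cap: Quinlan ($339,700); balance $3,996,800 reallocated over remaining profit-interest units 40.
Remaining shares: Petrov 1,898,480.00 → $1,898,480; Andrade 699,440.00 → $699,440; Chaudhri 1,398,880.00 → $1,398,880.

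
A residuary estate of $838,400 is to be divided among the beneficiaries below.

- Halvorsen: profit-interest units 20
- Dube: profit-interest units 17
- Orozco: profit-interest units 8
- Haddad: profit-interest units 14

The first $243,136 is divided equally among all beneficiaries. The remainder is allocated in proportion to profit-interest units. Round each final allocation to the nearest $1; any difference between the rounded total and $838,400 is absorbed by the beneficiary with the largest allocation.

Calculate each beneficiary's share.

$243,136 shared equally gives $60,784 per beneficiary.
Remainder $595,264 by profit-interest units (total 59): Halvorsen 201,784.41 → $201,784; Dube 171,516.75 → $171,517; Orozco 80,713.76 → $80,714; Haddad 141,249.08 → $141,249.
Totals: Halvorsen $60,784 + $201,784 = $262,568; Dube $60,784 + $171,517 = $232,301; Orozco $60,784 + $80,714 = $141,498; Haddad $60,784 + $141,249 = $202,033.

Halvorsen: $262,568 · Dube: $232,301 · Orozco: $141,498 · Haddad: $202,033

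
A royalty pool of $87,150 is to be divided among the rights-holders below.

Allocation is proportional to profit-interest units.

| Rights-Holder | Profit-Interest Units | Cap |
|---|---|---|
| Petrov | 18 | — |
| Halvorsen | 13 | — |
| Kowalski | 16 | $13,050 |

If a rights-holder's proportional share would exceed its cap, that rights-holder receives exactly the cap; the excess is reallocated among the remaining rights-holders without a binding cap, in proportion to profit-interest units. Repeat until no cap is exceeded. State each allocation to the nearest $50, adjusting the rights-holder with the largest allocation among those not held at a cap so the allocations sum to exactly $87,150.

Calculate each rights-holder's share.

Profit-interest units total: 47.
Unconstrained shares: Petrov 33,376.60; Halvorsen 24,105.32; Kowalski 29,668.09.
Cap binds for Kowalski ($13,050); remaining pool $74,100 reallocated over remaining profit-interest units 31.
Shares after redistribution: Petrov 43,025.81 → $43,050; Halvorsen 31,074.19 → $31,050.

Petrov: $43,050 | Halvorsen: $31,050 | Kowalski: $13,050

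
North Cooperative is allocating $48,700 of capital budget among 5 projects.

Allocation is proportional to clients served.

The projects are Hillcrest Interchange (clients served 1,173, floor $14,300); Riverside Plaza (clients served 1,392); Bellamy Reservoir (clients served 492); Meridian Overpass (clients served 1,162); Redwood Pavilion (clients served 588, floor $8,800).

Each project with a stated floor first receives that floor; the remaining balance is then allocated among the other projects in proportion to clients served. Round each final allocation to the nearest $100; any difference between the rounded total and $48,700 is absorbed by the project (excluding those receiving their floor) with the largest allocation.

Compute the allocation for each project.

Fund the minimums — Hillcrest Interchange $14,300; Redwood Pavilion $8,800. Remaining pool $25,600.
Remaining pool split over remaining clients served 3,046: Riverside Plaza 11,699.02 → $11,700; Bellamy Reservoir 4,135.00 → $4,100; Meridian Overpass 9,765.99 → $9,800.

Hillcrest Interchange: $14,300; Riverside Plaza: $11,700; Bellamy Reservoir: $4,100; Meridian Overpass: $9,800; Redwood Pavilion: $8,800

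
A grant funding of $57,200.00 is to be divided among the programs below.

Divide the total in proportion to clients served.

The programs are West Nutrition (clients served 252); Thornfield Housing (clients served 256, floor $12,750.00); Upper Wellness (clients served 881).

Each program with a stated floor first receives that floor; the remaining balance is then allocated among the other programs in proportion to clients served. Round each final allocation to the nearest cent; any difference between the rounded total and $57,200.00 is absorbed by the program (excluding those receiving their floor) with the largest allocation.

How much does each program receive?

Minimums first: Thornfield Housing $12,750.00. Balance $44,450.00.
Balance split over remaining clients served 1,133: West Nutrition 9,886.4960 → $9,886.50; Upper Wellness 34,563.5040 → $34,563.50.

West Nutrition: $9,886.50; Thornfield Housing: $12,750.00; Upper Wellness: $34,563.50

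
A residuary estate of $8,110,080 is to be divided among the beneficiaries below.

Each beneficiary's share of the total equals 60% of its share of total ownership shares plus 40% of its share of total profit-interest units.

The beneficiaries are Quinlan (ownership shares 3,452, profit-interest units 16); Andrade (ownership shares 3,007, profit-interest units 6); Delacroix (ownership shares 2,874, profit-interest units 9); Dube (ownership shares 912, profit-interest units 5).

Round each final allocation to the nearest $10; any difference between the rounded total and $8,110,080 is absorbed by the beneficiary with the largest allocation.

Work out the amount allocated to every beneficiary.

Quinlan: $3,081,380 | Andrade: $1,968,900 | Delacroix: $2,176,070 | Dube: $883,730

Totals — ownership shares 10,245, profit-interest units 36.
Blended shares (60% ownership shares + 40% profit-interest units): Quinlan 0.3799; Andrade 0.2428; Delacroix 0.2683; Dube 0.1090.
Proportional shares: Quinlan 3,081,381.82; Andrade 1,968,901.02; Delacroix 2,176,066.27; Dube 883,730.89.
Rounded to nearest $10: Quinlan $3,081,380; Andrade $1,968,900; Delacroix $2,176,070; Dube $883,730. Sum = $8,110,080.
No rounding difference to absorb.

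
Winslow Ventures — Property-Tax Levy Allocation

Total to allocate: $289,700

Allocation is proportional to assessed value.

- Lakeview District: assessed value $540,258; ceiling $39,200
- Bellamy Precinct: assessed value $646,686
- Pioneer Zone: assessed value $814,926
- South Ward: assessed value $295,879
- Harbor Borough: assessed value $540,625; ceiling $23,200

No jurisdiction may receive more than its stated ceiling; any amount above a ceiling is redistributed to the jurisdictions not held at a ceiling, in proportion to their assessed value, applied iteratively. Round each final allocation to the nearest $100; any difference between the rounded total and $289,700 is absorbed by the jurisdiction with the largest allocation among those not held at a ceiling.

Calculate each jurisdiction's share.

Lakeview District: $39,200; Bellamy Precinct: $83,600; Pioneer Zone: $105,400; South Ward: $38,300; Harbor Borough: $23,200

Sum of assessed value: 2,838,374.
Pro-rata shares before constraints: Lakeview District 55,141.69; Bellamy Precinct 66,004.32; Pioneer Zone 83,175.81; South Ward 30,199.03; Harbor Borough 55,179.15.
Held at cap: Lakeview District ($39,200), Harbor Borough ($23,200); balance $227,300 reallocated over remaining assessed value 1,757,491.
Shares after redistribution: Bellamy Precinct 83,637.26 → $83,600; Pioneer Zone 105,396.09 → $105,400; South Ward 38,266.65 → $38,300.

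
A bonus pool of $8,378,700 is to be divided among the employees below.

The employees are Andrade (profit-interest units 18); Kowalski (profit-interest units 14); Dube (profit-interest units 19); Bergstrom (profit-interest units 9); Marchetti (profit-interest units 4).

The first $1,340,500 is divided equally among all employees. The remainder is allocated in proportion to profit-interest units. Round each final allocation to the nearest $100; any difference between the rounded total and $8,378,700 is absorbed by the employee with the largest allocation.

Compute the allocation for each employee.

Andrade: $2,247,600 · Kowalski: $1,807,700 · Dube: $2,357,600 · Bergstrom: $1,257,800 · Marchetti: $708,000

$1,340,500 shared equally gives $268,100 per employee.
Remainder $7,038,200 by profit-interest units (total 64): Andrade 1,979,493.75 → $1,979,500; Kowalski 1,539,606.25 → $1,539,600; Dube 2,089,465.62 → $2,089,500; Bergstrom 989,746.88 → $989,700; Marchetti 439,887.50 → $439,900.
Totals: Andrade $268,100 + $1,979,500 = $2,247,600; Kowalski $268,100 + $1,539,600 = $1,807,700; Dube $268,100 + $2,089,500 = $2,357,600; Bergstrom $268,100 + $989,700 = $1,257,800; Marchetti $268,100 + $439,900 = $708,000.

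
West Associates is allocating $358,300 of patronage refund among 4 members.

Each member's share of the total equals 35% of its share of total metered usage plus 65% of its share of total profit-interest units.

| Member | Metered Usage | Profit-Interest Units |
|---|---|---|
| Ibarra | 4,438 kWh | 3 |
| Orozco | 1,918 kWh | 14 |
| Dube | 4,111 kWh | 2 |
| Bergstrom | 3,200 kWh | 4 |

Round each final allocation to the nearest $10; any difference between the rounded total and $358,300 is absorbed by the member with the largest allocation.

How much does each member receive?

Metered usage total 13,667; profit-interest units total 23.
Composite weights (35% metered usage + 65% profit-interest units): Ibarra 0.1984; Orozco 0.4448; Dube 0.1618; Bergstrom 0.1950.
Unrounded shares: Ibarra 71,099.60; Orozco 159,361.27; Dube 57,973.25; Bergstrom 69,865.88.
After rounding ($10): Ibarra $71,100; Orozco $159,360; Dube $57,970; Bergstrom $69,870. Sum = $358,300.
No rounding difference to absorb.

Ibarra: $71,100 · Orozco: $159,360 · Dube: $57,970 · Bergstrom: $69,870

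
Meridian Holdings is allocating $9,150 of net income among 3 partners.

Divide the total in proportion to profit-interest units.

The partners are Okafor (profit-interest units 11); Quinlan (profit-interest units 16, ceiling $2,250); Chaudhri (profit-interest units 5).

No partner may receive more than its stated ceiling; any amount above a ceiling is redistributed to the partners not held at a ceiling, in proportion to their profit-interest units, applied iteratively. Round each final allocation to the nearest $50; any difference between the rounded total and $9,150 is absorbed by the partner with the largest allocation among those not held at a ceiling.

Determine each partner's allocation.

Okafor: $4,750; Quinlan: $2,250; Chaudhri: $2,150

Total profit-interest units = 32.
Proportional shares (ignoring caps): Okafor 3,145.31; Quinlan 4,575.00; Chaudhri 1,429.69.
Cap binds for Quinlan ($2,250); balance $6,900 reallocated over remaining profit-interest units 16.
Redistributed shares: Okafor 4,743.75 → $4,750; Chaudhri 2,156.25 → $2,150.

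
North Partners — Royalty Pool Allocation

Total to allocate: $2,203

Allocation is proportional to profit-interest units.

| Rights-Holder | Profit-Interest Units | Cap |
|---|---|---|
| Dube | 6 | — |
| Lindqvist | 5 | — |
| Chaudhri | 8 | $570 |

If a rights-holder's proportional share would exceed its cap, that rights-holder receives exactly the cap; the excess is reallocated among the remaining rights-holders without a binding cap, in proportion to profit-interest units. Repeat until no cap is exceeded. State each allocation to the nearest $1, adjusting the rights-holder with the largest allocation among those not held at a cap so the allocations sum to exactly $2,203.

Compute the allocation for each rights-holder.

Sum of profit-interest units: 19.
Proportional shares (ignoring caps): Dube 695.68; Lindqvist 579.74; Chaudhri 927.58.
Cap binds for Chaudhri ($570); balance $1,633 reallocated over remaining profit-interest units 11.
Shares after redistribution: Dube 890.73 → $891; Lindqvist 742.27 → $742.

Dube: $891; Lindqvist: $742; Chaudhri: $570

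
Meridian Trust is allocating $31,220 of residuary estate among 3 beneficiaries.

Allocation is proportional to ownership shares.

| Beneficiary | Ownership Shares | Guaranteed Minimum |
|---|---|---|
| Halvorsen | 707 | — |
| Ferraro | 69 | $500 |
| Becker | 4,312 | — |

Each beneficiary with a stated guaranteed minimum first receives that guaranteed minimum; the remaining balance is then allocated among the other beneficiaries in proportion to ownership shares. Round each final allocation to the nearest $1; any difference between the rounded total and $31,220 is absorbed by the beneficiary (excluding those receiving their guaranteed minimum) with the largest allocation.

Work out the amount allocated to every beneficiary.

Fund the minimums — Ferraro $500. Balance $30,720.
Balance split over remaining ownership shares 5,019: Halvorsen 4,327.36 → $4,327; Becker 26,392.64 → $26,393.

Halvorsen: $4,327 · Ferraro: $500 · Becker: $26,393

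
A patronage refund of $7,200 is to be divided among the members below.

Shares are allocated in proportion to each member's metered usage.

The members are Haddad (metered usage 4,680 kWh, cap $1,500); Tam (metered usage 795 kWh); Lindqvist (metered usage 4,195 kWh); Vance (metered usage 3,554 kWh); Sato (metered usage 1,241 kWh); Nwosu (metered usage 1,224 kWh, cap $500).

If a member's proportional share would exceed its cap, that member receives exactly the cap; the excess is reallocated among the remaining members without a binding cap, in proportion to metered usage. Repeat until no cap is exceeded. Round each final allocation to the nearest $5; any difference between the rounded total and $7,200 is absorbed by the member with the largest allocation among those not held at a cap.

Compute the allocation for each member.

Haddad: $1,500 | Tam: $420 | Lindqvist: $2,230 | Vance: $1,890 | Sato: $660 | Nwosu: $500

Combined metered usage = 15,689.
Proportional shares (ignoring caps): Haddad 2,147.75; Tam 364.84; Lindqvist 1,925.17; Vance 1,631.00; Sato 569.52; Nwosu 561.72.
Capped: Haddad ($1,500), Nwosu ($500); remaining pool $5,200 reallocated over remaining metered usage 9,785.
Shares after redistribution: Tam 422.48 → $420; Lindqvist 2,229.33 → $2,230; Vance 1,888.69 → $1,890; Sato 659.50 → $660.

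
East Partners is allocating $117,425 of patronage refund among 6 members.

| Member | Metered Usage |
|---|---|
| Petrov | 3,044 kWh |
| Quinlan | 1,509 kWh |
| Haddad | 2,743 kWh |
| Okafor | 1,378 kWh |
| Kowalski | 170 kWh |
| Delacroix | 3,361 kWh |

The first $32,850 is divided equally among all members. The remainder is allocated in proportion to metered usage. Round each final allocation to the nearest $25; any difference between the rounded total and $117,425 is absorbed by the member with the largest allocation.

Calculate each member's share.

Petrov: $26,575 | Quinlan: $15,925 | Haddad: $24,475 | Okafor: $15,025 | Kowalski: $6,650 | Delacroix: $28,775

Equal tier: $32,850 ÷ 6 = $5,475 apiece.
Remainder $84,575 by metered usage (total 12,205): Petrov 21,093.51 → $21,100; Quinlan 10,456.67 → $10,450; Haddad 19,007.72 → $19,000; Okafor 9,548.90 → $9,550; Kowalski 1,178.02 → $1,175; Delacroix 23,290.17 → $23,300.
Totals: Petrov $5,475 + $21,100 = $26,575; Quinlan $5,475 + $10,450 = $15,925; Haddad $5,475 + $19,000 = $24,475; Okafor $5,475 + $9,550 = $15,025; Kowalski $5,475 + $1,175 = $6,650; Delacroix $5,475 + $23,300 = $28,775.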